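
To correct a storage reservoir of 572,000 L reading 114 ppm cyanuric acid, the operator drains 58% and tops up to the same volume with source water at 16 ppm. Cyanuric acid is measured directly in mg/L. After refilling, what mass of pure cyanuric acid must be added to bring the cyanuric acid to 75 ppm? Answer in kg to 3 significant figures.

10.2 kg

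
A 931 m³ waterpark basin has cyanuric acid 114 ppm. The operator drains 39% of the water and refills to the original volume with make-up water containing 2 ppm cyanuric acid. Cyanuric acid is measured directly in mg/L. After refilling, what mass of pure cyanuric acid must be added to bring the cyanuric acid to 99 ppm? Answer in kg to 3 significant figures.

Volume: 931 m³ = 931,000 L.
After draining 39% and refilling: 114 × 0.61 + 2 × 0.39 = 70.32 ppm.
Deficit to target: 99 − 70.32 = 28.68 mg/L.
Mass: 28.68 mg/L × 931,000 L = 26,700 g cyanuric acid.

26.7 kg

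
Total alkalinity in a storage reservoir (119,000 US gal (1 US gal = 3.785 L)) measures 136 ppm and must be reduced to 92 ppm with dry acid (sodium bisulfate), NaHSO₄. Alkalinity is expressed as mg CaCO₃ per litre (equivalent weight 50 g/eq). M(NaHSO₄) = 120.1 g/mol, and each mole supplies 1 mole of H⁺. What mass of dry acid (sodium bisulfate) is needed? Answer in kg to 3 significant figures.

47.6 kg

Volume: 119,000 US gal × 3.785 L/gal = 450,415 L.
Alkalinity to neutralize: (136 − 92) = 44 mg/L as CaCO₃ × 450,415 L = 19,820 g as CaCO₃.
Equivalents of H⁺ required: 19,820 ÷ 50 g/eq = 396.4 eq = 396.4 mol NaHSO₄.
Mass of NaHSO₄: 396.4 × 120.1 = 47,600 g.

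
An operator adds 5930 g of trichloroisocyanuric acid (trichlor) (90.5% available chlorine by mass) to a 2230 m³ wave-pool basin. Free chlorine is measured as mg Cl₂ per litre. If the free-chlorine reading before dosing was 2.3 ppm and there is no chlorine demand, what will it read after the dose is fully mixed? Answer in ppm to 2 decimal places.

4.71 ppm

Volume: 2230 m³ = 2,230,000 L.
Available chlorine delivered: 5930 g × 0.905 = 5367 g as Cl₂.
Concentration rise: 5367 g / 2,230,000 L = 2.407 mg/L = 2.41 ppm.
Final FC: 2.3 + 2.41 = 4.71 ppm.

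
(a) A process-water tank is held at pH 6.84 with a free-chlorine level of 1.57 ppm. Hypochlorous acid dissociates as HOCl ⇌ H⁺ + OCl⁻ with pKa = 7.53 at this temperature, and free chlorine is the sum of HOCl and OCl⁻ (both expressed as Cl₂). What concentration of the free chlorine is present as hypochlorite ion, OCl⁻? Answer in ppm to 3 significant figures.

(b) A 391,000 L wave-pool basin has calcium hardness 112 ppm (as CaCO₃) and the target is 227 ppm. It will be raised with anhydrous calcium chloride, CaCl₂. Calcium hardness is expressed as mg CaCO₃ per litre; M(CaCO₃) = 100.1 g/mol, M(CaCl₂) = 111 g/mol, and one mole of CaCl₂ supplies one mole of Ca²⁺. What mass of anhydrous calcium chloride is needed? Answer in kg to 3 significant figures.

(a) 0.266 ppm; (b) 49.9 kg

(a) [OCl⁻]/[HOCl] = 10^(pH − pKa) = 10^(6.84 − 7.53) = 10^-0.69 = 0.2042.
(a) Fraction as HOCl = 1 / (1 + 0.2042) = 0.8304.
(a) OCl⁻ = (1 − 0.8304) × 1.57 ppm = 0.2662 ppm.

(b) Hardness to add: (227 − 112) = 115 mg/L as CaCO₃ × 391,000 L = 44,960 g as CaCO₃.
(b) Moles of Ca²⁺ (1 mol Ca²⁺ ≡ 1 mol CaCO₃): 44,960 / 100.1 g/mol = 449.2 mol.
(b) Mass of CaCl₂: 449.2 × 111 = 49,860 g.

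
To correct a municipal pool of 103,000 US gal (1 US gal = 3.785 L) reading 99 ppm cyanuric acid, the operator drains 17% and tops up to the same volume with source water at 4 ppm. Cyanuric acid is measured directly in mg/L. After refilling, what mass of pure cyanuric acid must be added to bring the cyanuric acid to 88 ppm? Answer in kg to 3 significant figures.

Volume: 103,000 US gal × 3.785 L/gal = 389,855 L.
After draining 17% and refilling: 99 × 0.83 + 4 × 0.17 = 82.85 ppm.
Deficit to target: 88 − 82.85 = 5.15 mg/L.
Mass: 5.15 mg/L × 389,855 L = 2008 g cyanuric acid.

2.01 kg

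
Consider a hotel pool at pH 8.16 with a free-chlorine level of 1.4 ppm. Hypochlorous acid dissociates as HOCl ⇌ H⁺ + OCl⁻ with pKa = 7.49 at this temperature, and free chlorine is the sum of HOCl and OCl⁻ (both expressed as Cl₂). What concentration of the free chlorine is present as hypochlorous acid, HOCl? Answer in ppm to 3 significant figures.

0.247 ppm

[OCl⁻]/[HOCl] = 10^(pH − pKa) = 10^(8.16 − 7.49) = 10^0.67 = 4.677.
Fraction as HOCl = 1 / (1 + 4.677) = 0.1761.
HOCl = 0.1761 × 1.4 ppm = 0.2466 ppm.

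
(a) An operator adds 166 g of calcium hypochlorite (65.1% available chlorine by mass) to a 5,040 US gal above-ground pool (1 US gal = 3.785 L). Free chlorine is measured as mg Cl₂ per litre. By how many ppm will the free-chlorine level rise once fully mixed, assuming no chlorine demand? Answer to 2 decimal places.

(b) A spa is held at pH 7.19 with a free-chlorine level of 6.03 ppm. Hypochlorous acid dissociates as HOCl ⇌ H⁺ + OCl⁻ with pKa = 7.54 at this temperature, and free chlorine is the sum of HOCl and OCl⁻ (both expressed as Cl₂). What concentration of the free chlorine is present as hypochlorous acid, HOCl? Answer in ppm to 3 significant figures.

(a) 5.66 ppm; (b) 4.17 ppm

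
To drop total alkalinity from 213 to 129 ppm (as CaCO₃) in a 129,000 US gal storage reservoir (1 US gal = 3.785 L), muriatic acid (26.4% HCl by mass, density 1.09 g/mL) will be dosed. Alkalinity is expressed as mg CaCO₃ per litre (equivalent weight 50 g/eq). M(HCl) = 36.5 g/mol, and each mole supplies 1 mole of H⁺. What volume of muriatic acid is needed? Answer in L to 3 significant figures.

Volume: 129,000 US gal × 3.785 L/gal = 488,265 L.
Alkalinity to neutralize: (213 − 129) = 84 mg/L as CaCO₃ × 488,265 L = 41,010 g as CaCO₃.
Equivalents of H⁺ required: 41,010 ÷ 50 g/eq = 820.3 eq = 820.3 mol HCl.
Mass of HCl: 820.3 × 36.5 = 29,940 g.
Mass of 26.4% solution: 29,940 / 0.264 = 113,400 g.
Volume: 113,400 g ÷ 1.09 g/mL = 104,000 mL.

104 L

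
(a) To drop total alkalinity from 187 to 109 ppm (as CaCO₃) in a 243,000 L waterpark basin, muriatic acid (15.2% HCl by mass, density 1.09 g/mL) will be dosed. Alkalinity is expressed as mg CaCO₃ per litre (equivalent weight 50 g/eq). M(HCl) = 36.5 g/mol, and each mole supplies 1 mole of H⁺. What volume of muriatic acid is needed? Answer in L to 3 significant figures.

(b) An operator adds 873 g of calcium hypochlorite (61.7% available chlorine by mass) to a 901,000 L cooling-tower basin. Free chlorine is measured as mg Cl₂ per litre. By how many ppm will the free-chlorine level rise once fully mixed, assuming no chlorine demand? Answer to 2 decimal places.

(a) 83.5 L; (b) 0.60 ppm

(a) Alkalinity to neutralize: (187 − 109) = 78 mg/L as CaCO₃ × 243,000 L = 18,950 g as CaCO₃.
(a) Equivalents of H⁺ required: 18,950 ÷ 50 g/eq = 379.1 eq = 379.1 mol HCl.
(a) Mass of HCl: 379.1 × 36.5 = 13,840 g.
(a) Mass of 15.2% solution: 13,840 / 0.152 = 91,030 g.
(a) Volume: 91,030 g ÷ 1.09 g/mL = 83,510 mL.

(b) Available chlorine delivered: 873 g × 0.617 = 538.6 g as Cl₂.
(b) Concentration rise: 538.6 g / 901,000 L = 0.5978 mg/L = 0.60 ppm.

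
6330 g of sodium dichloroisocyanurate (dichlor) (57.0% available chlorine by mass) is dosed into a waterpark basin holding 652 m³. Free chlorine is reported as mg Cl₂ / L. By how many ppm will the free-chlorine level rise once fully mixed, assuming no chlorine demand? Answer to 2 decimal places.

Volume: 652 m³ = 652,000 L.
Available chlorine delivered: 6330 g × 0.57 = 3608 g as Cl₂.
Concentration rise: 3608 g / 652,000 L = 5.534 mg/L = 5.53 ppm.

5.53 ppm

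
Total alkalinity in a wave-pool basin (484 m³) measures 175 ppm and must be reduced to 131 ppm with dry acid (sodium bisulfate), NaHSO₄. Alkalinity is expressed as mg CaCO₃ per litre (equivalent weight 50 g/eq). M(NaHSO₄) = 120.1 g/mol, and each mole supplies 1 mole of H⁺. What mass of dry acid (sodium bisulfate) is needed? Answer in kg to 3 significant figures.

51.2 kg

Volume: 484 m³ = 484,000 L.
Alkalinity to neutralize: (175 − 131) = 44 mg/L as CaCO₃ × 484,000 L = 21,300 g as CaCO₃.
Equivalents of H⁺ required: 21,300 ÷ 50 g/eq = 425.9 eq = 425.9 mol NaHSO₄.
Mass of NaHSO₄: 425.9 × 120.1 = 51,150 g.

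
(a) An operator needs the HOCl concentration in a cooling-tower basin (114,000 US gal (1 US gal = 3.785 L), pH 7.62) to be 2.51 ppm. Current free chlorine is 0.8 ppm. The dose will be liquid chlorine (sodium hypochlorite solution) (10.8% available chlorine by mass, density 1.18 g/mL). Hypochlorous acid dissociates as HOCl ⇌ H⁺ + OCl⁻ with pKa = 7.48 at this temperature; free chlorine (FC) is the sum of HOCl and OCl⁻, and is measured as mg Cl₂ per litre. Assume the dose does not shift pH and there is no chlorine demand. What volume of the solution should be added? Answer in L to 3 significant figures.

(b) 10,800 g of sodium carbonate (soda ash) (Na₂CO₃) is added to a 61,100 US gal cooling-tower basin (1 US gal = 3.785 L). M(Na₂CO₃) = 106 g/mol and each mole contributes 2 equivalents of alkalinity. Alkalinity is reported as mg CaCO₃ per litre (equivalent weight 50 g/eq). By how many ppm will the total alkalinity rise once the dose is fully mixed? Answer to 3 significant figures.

(a) 17.5 L; (b) 44.1 ppm

(a) Volume: 114,000 US gal × 3.785 L/gal = 431,490 L.
(a) [OCl⁻]/[HOCl] = 10^(pH − pKa) = 10^(7.62 − 7.48) = 1.38; fraction as HOCl = 1/(1 + 1.38) = 0.4201.
(a) Free chlorine required for 2.51 ppm HOCl: 2.51 / 0.4201 = 5.975 ppm.
(a) FC to add: 5.975 − 0.8 = 5.175 mg/L as Cl₂.
(a) Cl₂ equivalent: 5.175 mg/L × 431,490 L = 2233 g.
(a) Product at 10.8% available Cl: 2233 / 0.108 = 20,670 g.
(a) Volume: 20,670 g ÷ 1.18 g/mL = 17,520 mL.

(b) Volume: 61,100 US gal × 3.785 L/gal = 231,264 L.
(b) Moles of Na₂CO₃: 10,800 g ÷ 106 g/mol = 101.9 mol → 203.8 eq of alkalinity.
(b) As CaCO₃: 203.8 eq × 50 g/eq = 10,190 g.
(b) Rise: 10,190 g / 231,264 L × 1000 = 44.06 mg/L.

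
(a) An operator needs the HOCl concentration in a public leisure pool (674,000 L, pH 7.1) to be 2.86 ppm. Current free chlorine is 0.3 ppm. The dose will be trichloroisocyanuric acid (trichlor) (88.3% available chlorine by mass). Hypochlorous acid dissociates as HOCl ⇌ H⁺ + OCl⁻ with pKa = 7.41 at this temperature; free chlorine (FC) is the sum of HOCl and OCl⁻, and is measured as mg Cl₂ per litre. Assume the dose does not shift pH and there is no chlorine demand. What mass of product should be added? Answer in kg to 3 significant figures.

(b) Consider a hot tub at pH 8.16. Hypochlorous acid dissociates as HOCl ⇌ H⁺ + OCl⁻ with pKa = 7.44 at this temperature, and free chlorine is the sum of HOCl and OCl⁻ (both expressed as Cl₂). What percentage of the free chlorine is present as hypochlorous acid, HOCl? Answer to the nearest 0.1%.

(a) [OCl⁻]/[HOCl] = 10^(pH − pKa) = 10^(7.1 − 7.41) = 0.4898; fraction as HOCl = 1/(1 + 0.4898) = 0.6712.
(a) Free chlorine required for 2.86 ppm HOCl: 2.86 / 0.6712 = 4.261 ppm.
(a) FC to add: 4.261 − 0.3 = 3.961 mg/L as Cl₂.
(a) Cl₂ equivalent: 3.961 mg/L × 674,000 L = 2670 g.
(a) Product at 88.3% available Cl: 2670 / 0.883 = 3023 g.

(b) [OCl⁻]/[HOCl] = 10^(pH − pKa) = 10^(8.16 − 7.44) = 10^0.72 = 5.248.
(b) Fraction as HOCl = 1 / (1 + 5.248) = 0.16.

(a) 3.02 kg; (b) 16.0%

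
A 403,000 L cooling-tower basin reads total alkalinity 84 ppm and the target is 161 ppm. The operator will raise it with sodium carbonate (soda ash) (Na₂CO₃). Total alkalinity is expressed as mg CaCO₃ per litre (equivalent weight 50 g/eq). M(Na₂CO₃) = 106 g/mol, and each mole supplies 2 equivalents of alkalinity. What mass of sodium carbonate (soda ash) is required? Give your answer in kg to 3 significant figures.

Alkalinity to add: (161 − 84) = 77 mg/L as CaCO₃ × 403,000 L = 31,030 g as CaCO₃.
Equivalents: 31,030 g ÷ 50 g/eq = 620.6 eq.
Each mole of Na₂CO₃ supplies 2 eq, so 620.6 / 2 = 310.3 mol.
Mass: 310.3 mol × 106 g/mol = 32,890 g.

32.9 kg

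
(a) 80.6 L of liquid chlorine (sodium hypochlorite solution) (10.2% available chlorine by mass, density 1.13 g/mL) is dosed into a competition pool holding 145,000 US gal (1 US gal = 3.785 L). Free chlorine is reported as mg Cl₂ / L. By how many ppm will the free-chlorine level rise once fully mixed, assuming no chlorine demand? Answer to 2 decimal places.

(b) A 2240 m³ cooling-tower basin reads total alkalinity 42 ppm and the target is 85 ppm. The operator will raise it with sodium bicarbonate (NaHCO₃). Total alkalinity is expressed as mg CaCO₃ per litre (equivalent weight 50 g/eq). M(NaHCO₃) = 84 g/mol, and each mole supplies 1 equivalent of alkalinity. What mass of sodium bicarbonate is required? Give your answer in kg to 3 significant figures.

(a) 16.93 ppm; (b) 162 kg

(a) Volume: 145,000 US gal × 3.785 L/gal = 548,825 L.
(a) Mass of solution: 80.6 L × 1000 mL/L × 1.13 g/mL = 91,080 g.
(a) Available chlorine delivered: 91,080 g × 0.102 = 9290 g as Cl₂.
(a) Concentration rise: 9290 g / 548,825 L = 16.93 mg/L = 16.93 ppm.

(b) Volume: 2240 m³ = 2,240,000 L.
(b) Alkalinity to add: (85 − 42) = 43 mg/L as CaCO₃ × 2,240,000 L = 96,320 g as CaCO₃.
(b) Equivalents: 96,320 g ÷ 50 g/eq = 1926 eq.
(b) NaHCO₃ supplies 1 eq per mole → 1926 mol.
(b) Mass: 1926 mol × 84 g/mol = 161,800 g.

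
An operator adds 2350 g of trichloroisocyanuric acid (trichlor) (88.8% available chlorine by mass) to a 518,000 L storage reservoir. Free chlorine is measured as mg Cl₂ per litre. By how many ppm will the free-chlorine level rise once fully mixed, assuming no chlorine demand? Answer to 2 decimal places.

4.03 ppm

Available chlorine delivered: 2350 g × 0.888 = 2087 g as Cl₂.
Concentration rise: 2087 g / 518,000 L = 4.029 mg/L = 4.03 ppm.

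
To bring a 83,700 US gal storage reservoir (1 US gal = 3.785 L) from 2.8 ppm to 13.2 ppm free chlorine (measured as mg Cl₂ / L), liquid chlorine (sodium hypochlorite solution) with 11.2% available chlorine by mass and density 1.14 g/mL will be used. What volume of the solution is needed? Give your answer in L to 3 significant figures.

25.8 L

Volume: 83,700 US gal × 3.785 L/gal = 316,804 L.
Chlorine deficit: 13.2 − 2.8 = 10.4 ppm = 10.4 mg/L as Cl₂.
Cl₂ equivalent needed: 10.4 mg/L × 316,804 L = 3,295,000 mg = 3295 g.
Product at 11.2% available chlorine: 3295 / 0.112 = 29,420 g.
Volume at density 1.14 g/mL: 29,420 g ÷ 1.14 g/mL = 25,800 mL.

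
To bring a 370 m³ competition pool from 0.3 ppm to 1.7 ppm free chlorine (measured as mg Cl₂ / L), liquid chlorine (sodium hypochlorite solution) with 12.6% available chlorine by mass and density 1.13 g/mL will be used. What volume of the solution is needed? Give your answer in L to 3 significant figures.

Volume: 370 m³ = 370,000 L.
Chlorine deficit: 1.7 − 0.3 = 1.4 ppm = 1.4 mg/L as Cl₂.
Cl₂ equivalent needed: 1.4 mg/L × 370,000 L = 518,000 mg = 518 g.
Product at 12.6% available chlorine: 518 / 0.126 = 4111 g.
Volume at density 1.13 g/mL: 4111 g ÷ 1.13 g/mL = 3638 mL.

3.64 L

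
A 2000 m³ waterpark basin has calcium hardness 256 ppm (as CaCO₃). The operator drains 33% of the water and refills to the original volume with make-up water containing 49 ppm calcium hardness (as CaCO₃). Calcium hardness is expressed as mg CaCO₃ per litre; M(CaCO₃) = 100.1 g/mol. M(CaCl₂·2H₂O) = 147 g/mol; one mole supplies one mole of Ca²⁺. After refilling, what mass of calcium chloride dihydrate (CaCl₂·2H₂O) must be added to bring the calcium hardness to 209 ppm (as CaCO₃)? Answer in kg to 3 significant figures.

62.6 kg

Volume: 2000 m³ = 2,000,000 L.
After draining 33% and refilling: 256 × 0.67 + 49 × 0.33 = 187.69 ppm.
Deficit to target: 209 − 187.69 = 21.31 mg/L.
As CaCO₃: 21.31 mg/L × 2,000,000 L = 42,620 g; ÷ 100.1 = 425.8 mol Ca²⁺.
Mass: 425.8 × 147 = 62,590 g.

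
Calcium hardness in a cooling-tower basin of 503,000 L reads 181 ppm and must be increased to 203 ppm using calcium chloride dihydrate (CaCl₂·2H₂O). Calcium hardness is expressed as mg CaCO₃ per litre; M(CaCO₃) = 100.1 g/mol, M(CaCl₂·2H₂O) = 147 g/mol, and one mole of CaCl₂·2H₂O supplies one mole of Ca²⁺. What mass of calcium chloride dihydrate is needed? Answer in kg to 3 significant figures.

Hardness to add: (203 − 181) = 22 mg/L as CaCO₃ × 503,000 L = 11,070 g as CaCO₃.
Moles of Ca²⁺ (1 mol Ca²⁺ ≡ 1 mol CaCO₃): 11,070 / 100.1 g/mol = 110.5 mol.
Mass of CaCl₂·2H₂O: 110.5 × 147 = 16,250 g.

16.3 kg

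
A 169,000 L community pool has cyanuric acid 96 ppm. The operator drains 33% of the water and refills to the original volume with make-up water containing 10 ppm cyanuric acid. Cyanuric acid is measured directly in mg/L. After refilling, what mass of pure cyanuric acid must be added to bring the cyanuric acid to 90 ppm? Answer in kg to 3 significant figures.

3.78 kg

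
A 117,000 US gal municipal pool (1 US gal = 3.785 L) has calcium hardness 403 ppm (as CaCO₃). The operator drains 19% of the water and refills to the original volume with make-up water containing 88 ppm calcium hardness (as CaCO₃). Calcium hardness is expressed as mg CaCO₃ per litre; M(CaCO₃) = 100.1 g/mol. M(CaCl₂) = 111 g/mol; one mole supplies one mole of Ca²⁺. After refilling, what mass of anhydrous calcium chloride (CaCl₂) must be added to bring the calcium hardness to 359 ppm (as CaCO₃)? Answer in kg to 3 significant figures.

7.78 kg

Volume: 117,000 US gal × 3.785 L/gal = 442,845 L.
After draining 19% and refilling: 403 × 0.81 + 88 × 0.19 = 343.15 ppm.
Deficit to target: 359 − 343.15 = 15.85 mg/L.
As CaCO₃: 15.85 mg/L × 442,845 L = 7019 g; ÷ 100.1 = 70.12 mol Ca²⁺.
Mass: 70.12 × 111 = 7783 g.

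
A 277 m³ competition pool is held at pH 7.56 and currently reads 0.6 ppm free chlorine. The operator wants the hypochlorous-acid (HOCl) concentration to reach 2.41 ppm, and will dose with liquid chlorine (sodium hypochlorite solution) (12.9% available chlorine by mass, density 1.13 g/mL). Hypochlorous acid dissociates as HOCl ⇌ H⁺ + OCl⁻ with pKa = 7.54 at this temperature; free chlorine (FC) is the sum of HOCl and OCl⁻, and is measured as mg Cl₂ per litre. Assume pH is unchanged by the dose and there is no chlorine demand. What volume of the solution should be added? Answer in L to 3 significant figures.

8.23 L

Volume: 277 m³ = 277,000 L.
[OCl⁻]/[HOCl] = 10^(pH − pKa) = 10^(7.56 − 7.54) = 1.047; fraction as HOCl = 1/(1 + 1.047) = 0.4885.
Free chlorine required for 2.41 ppm HOCl: 2.41 / 0.4885 = 4.934 ppm.
FC to add: 4.934 − 0.6 = 4.334 mg/L as Cl₂.
Cl₂ equivalent: 4.334 mg/L × 277,000 L = 1200 g.
Product at 12.9% available Cl: 1200 / 0.129 = 9305 g.
Volume: 9305 g ÷ 1.13 g/mL = 8235 mL.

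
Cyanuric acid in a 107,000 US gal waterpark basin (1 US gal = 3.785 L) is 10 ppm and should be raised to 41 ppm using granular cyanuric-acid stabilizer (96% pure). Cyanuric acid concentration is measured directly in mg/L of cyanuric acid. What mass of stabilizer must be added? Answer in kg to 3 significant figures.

Volume: 107,000 US gal × 3.785 L/gal = 404,995 L.
CYA to add: (41 − 10) = 31 mg/L × 404,995 L = 12,550 g cyanuric acid.
At 96% purity: 12,550 / 0.96 = 13,080 g product.

13.1 kg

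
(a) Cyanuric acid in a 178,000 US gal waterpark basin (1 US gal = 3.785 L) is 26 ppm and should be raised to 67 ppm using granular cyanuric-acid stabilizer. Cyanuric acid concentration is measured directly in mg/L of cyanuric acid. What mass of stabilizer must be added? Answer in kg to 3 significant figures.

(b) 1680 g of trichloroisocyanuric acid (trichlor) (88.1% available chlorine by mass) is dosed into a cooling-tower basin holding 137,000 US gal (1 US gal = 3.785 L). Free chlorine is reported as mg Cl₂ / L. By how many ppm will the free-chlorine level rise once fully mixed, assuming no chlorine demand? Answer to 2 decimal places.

(a) Volume: 178,000 US gal × 3.785 L/gal = 673,730 L.
(a) CYA to add: (67 − 26) = 41 mg/L × 673,730 L = 27,620 g cyanuric acid.

(b) Volume: 137,000 US gal × 3.785 L/gal = 518,545 L.
(b) Available chlorine delivered: 1680 g × 0.881 = 1480 g as Cl₂.
(b) Concentration rise: 1480 g / 518,545 L = 2.854 mg/L = 2.85 ppm.

(a) 27.6 kg; (b) 2.85 ppm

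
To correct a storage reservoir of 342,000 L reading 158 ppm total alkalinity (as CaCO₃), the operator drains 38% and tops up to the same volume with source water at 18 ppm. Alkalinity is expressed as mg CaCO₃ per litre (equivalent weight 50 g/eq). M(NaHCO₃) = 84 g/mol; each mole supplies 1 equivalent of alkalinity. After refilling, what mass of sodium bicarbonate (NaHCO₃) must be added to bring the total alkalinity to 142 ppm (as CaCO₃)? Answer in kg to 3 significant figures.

After draining 38% and refilling: 158 × 0.62 + 18 × 0.38 = 104.8 ppm.
Deficit to target: 142 − 104.8 = 37.2 mg/L.
As CaCO₃: 37.2 mg/L × 342,000 L = 12,720 g; ÷ 50 g/eq ÷ 1 = 254.4 mol NaHCO₃.
Mass: 254.4 × 84 = 21,370 g.

21.4 kg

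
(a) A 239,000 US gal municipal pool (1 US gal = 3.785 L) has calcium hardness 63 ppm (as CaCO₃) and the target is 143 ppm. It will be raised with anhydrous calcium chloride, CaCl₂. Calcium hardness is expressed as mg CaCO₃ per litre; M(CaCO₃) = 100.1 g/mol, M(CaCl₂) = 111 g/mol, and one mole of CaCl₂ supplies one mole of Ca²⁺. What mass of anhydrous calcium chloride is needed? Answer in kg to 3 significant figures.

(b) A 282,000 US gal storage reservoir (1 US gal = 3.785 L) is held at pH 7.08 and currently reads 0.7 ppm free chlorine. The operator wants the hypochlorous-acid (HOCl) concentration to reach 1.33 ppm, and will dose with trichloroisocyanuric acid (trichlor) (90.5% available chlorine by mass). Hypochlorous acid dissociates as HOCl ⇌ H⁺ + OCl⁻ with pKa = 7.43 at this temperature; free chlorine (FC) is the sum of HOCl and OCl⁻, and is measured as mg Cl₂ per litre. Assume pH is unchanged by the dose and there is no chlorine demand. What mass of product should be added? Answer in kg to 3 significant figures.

(a) 80.2 kg; (b) 1.44 kg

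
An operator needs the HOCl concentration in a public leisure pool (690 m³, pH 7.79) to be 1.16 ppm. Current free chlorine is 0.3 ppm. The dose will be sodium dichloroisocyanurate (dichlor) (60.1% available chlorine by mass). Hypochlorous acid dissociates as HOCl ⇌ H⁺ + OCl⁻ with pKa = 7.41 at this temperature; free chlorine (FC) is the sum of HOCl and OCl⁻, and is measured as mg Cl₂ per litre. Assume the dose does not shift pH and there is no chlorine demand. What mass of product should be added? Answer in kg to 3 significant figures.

4.18 kg

Volume: 690 m³ = 690,000 L.
[OCl⁻]/[HOCl] = 10^(pH − pKa) = 10^(7.79 − 7.41) = 2.399; fraction as HOCl = 1/(1 + 2.399) = 0.2942.
Free chlorine required for 1.16 ppm HOCl: 1.16 / 0.2942 = 3.943 ppm.
FC to add: 3.943 − 0.3 = 3.643 mg/L as Cl₂.
Cl₂ equivalent: 3.643 mg/L × 690,000 L = 2513 g.
Product at 60.1% available Cl: 2513 / 0.601 = 4182 g.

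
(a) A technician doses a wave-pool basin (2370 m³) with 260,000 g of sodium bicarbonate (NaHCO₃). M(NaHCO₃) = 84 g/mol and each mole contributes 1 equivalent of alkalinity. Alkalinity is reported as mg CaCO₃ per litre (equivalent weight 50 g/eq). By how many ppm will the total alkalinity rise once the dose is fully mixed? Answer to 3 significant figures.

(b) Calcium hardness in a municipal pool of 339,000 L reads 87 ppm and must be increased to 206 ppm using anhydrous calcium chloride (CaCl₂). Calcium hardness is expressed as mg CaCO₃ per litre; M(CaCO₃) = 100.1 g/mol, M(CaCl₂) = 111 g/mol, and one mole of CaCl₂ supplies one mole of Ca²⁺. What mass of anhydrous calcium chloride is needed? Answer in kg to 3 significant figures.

(a) Volume: 2370 m³ = 2,370,000 L.
(a) Moles of NaHCO₃: 260,000 g ÷ 84 g/mol = 3095 mol → 3095 eq of alkalinity.
(a) As CaCO₃: 3095 eq × 50 g/eq = 154,800 g.
(a) Rise: 154,800 g / 2,370,000 L × 1000 = 65.3 mg/L.

(b) Hardness to add: (206 − 87) = 119 mg/L as CaCO₃ × 339,000 L = 40,340 g as CaCO₃.
(b) Moles of Ca²⁺ (1 mol Ca²⁺ ≡ 1 mol CaCO₃): 40,340 / 100.1 g/mol = 403 mol.
(b) Mass of CaCl₂: 403 × 111 = 44,730 g.

(a) 65.3 ppm; (b) 44.7 kg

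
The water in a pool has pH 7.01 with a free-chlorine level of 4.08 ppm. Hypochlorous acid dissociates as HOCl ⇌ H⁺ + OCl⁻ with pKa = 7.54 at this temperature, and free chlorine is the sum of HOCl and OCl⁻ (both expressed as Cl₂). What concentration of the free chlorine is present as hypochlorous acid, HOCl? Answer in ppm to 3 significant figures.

3.15 ppm

[OCl⁻]/[HOCl] = 10^(pH − pKa) = 10^(7.01 − 7.54) = 10^-0.53 = 0.2951.
Fraction as HOCl = 1 / (1 + 0.2951) = 0.7721.
HOCl = 0.7721 × 4.08 ppm = 3.15 ppm.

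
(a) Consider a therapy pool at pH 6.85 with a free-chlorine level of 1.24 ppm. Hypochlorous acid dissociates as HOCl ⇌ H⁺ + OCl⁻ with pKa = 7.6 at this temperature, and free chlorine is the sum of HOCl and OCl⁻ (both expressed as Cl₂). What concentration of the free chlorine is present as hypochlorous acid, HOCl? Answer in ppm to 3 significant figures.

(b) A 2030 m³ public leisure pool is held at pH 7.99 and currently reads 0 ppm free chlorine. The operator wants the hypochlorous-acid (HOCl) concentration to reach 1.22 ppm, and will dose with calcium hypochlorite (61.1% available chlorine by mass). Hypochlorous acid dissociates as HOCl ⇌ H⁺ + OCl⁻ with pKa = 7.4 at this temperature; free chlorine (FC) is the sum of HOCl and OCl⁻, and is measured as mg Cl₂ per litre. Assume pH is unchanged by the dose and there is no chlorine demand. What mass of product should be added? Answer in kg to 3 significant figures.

(a) [OCl⁻]/[HOCl] = 10^(pH − pKa) = 10^(6.85 − 7.6) = 10^-0.75 = 0.1778.
(a) Fraction as HOCl = 1 / (1 + 0.1778) = 0.849.
(a) HOCl = 0.849 × 1.24 ppm = 1.053 ppm.

(b) Volume: 2030 m³ = 2,030,000 L.
(b) [OCl⁻]/[HOCl] = 10^(pH − pKa) = 10^(7.99 − 7.4) = 3.89; fraction as HOCl = 1/(1 + 3.89) = 0.2045.
(b) Free chlorine required for 1.22 ppm HOCl: 1.22 / 0.2045 = 5.966 ppm.
(b) FC to add: 5.966 − 0 = 5.966 mg/L as Cl₂.
(b) Cl₂ equivalent: 5.966 mg/L × 2,030,000 L = 12,110 g.
(b) Product at 61.1% available Cl: 12,110 / 0.611 = 19,820 g.

(a) 1.05 ppm; (b) 19.8 kg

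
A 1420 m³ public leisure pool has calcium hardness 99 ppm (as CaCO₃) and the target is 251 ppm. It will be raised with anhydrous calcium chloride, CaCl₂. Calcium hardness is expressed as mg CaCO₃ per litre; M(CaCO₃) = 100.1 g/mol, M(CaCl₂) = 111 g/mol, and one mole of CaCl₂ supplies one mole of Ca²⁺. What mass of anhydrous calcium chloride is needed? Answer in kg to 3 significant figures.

Volume: 1420 m³ = 1,420,000 L.
Hardness to add: (251 − 99) = 152 mg/L as CaCO₃ × 1,420,000 L = 215,800 g as CaCO₃.
Moles of Ca²⁺ (1 mol Ca²⁺ ≡ 1 mol CaCO₃): 215,800 / 100.1 g/mol = 2156 mol.
Mass of CaCl₂: 2156 × 111 = 239,300 g.

239 kg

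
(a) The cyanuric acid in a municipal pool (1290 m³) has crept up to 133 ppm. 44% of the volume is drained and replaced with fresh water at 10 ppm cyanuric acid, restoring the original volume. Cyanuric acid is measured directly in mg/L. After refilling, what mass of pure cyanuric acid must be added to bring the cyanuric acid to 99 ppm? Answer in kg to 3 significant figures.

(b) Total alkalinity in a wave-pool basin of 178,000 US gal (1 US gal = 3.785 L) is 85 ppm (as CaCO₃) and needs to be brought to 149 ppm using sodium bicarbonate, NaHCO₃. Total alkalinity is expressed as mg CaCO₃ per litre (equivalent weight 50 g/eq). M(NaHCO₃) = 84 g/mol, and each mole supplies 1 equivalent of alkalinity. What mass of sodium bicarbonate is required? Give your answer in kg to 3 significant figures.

(a) 26.0 kg; (b) 72.4 kg

(a) Volume: 1290 m³ = 1,290,000 L.
(a) After draining 44% and refilling: 133 × 0.56 + 10 × 0.44 = 78.88 ppm.
(a) Deficit to target: 99 − 78.88 = 20.12 mg/L.
(a) Mass: 20.12 mg/L × 1,290,000 L = 25,950 g cyanuric acid.

(b) Volume: 178,000 US gal × 3.785 L/gal = 673,730 L.
(b) Alkalinity to add: (149 − 85) = 64 mg/L as CaCO₃ × 673,730 L = 43,120 g as CaCO₃.
(b) Equivalents: 43,120 g ÷ 50 g/eq = 862.4 eq.
(b) NaHCO₃ supplies 1 eq per mole → 862.4 mol.
(b) Mass: 862.4 mol × 84 g/mol = 72,440 g.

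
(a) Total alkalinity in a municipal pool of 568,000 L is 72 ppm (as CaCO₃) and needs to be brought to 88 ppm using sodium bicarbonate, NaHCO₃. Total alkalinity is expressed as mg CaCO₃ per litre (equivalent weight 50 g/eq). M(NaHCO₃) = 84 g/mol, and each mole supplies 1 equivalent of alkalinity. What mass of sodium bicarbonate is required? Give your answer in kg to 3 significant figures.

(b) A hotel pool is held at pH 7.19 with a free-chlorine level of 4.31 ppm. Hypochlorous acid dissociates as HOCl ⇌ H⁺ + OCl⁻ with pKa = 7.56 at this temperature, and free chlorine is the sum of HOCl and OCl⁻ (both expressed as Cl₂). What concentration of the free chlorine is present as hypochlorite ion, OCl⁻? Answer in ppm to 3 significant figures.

(a) Alkalinity to add: (88 − 72) = 16 mg/L as CaCO₃ × 568,000 L = 9088 g as CaCO₃.
(a) Equivalents: 9088 g ÷ 50 g/eq = 181.8 eq.
(a) NaHCO₃ supplies 1 eq per mole → 181.8 mol.
(a) Mass: 181.8 mol × 84 g/mol = 15,270 g.

(b) [OCl⁻]/[HOCl] = 10^(pH − pKa) = 10^(7.19 − 7.56) = 10^-0.37 = 0.4266.
(b) Fraction as HOCl = 1 / (1 + 0.4266) = 0.701.
(b) OCl⁻ = (1 − 0.701) × 4.31 ppm = 1.289 ppm.

(a) 15.3 kg; (b) 1.29 ppm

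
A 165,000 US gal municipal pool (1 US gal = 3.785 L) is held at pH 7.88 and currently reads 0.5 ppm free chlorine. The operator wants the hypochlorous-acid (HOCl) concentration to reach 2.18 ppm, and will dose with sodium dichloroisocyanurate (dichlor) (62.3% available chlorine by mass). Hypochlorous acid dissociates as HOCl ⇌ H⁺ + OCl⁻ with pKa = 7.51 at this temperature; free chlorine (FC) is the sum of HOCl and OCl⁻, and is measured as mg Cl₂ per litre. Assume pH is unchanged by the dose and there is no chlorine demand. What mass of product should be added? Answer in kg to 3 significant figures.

6.81 kg

Volume: 165,000 US gal × 3.785 L/gal = 624,525 L.
[OCl⁻]/[HOCl] = 10^(pH − pKa) = 10^(7.88 − 7.51) = 2.344; fraction as HOCl = 1/(1 + 2.344) = 0.299.
Free chlorine required for 2.18 ppm HOCl: 2.18 / 0.299 = 7.29 ppm.
FC to add: 7.29 − 0.5 = 6.79 mg/L as Cl₂.
Cl₂ equivalent: 6.79 mg/L × 624,525 L = 4241 g.
Product at 62.3% available Cl: 4241 / 0.623 = 6807 g.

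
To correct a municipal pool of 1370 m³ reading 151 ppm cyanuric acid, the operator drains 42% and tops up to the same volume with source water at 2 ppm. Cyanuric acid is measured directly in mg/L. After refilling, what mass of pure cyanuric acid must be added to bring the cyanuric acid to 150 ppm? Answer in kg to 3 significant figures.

Volume: 1370 m³ = 1,370,000 L.
After draining 42% and refilling: 151 × 0.58 + 2 × 0.42 = 88.42 ppm.
Deficit to target: 150 − 88.42 = 61.58 mg/L.
Mass: 61.58 mg/L × 1,370,000 L = 84,360 g cyanuric acid.

84.4 kg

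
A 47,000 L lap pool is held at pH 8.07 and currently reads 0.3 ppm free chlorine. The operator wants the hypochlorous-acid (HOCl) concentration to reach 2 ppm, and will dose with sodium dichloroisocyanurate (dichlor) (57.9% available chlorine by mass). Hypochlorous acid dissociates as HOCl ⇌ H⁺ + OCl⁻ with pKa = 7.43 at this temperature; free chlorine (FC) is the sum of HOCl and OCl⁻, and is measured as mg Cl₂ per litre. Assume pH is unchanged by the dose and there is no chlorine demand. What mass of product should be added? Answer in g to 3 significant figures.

847 g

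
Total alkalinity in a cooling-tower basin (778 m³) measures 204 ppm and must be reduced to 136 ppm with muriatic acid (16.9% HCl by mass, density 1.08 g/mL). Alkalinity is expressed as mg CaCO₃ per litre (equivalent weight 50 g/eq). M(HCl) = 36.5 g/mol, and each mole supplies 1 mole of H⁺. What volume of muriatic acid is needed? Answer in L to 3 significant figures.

Volume: 778 m³ = 778,000 L.
Alkalinity to neutralize: (204 − 136) = 68 mg/L as CaCO₃ × 778,000 L = 52,900 g as CaCO₃.
Equivalents of H⁺ required: 52,900 ÷ 50 g/eq = 1058 eq = 1058 mol HCl.
Mass of HCl: 1058 × 36.5 = 38,620 g.
Mass of 16.9% solution: 38,620 / 0.169 = 228,500 g.
Volume: 228,500 g ÷ 1.08 g/mL = 211,600 mL.

212 L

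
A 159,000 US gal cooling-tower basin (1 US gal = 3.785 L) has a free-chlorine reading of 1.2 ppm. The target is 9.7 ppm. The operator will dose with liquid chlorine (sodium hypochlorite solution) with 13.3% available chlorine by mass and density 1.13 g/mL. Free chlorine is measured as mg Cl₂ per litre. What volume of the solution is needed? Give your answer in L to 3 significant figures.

34.0 L

Volume: 159,000 US gal × 3.785 L/gal = 601,815 L.
Chlorine deficit: 9.7 − 1.2 = 8.5 ppm = 8.5 mg/L as Cl₂.
Cl₂ equivalent needed: 8.5 mg/L × 601,815 L = 5,115,000 mg = 5115 g.
Product at 13.3% available chlorine: 5115 / 0.133 = 38,460 g.
Volume at density 1.13 g/mL: 38,460 g ÷ 1.13 g/mL = 34,040 mL.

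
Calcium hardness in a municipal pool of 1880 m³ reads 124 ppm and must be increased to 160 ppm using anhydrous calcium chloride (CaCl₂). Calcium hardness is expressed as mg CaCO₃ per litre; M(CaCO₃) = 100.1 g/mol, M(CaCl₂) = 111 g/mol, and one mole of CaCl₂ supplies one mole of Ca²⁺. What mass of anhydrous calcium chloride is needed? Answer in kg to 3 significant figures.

Volume: 1880 m³ = 1,880,000 L.
Hardness to add: (160 − 124) = 36 mg/L as CaCO₃ × 1,880,000 L = 67,680 g as CaCO₃.
Moles of Ca²⁺ (1 mol Ca²⁺ ≡ 1 mol CaCO₃): 67,680 / 100.1 g/mol = 676.1 mol.
Mass of CaCl₂: 676.1 × 111 = 75,050 g.

75.0 kg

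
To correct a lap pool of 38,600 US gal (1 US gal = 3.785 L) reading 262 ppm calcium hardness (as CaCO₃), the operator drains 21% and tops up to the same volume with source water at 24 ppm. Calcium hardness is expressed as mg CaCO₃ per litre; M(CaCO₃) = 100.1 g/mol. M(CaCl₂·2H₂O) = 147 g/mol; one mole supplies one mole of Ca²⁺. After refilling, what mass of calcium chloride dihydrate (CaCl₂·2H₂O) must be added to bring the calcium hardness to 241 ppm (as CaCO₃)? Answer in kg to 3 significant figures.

Volume: 38,600 US gal × 3.785 L/gal = 146,101 L.
After draining 21% and refilling: 262 × 0.79 + 24 × 0.21 = 212.02 ppm.
Deficit to target: 241 − 212.02 = 28.98 mg/L.
As CaCO₃: 28.98 mg/L × 146,101 L = 4234 g; ÷ 100.1 = 42.3 mol Ca²⁺.
Mass: 42.3 × 147 = 6218 g.

6.22 kg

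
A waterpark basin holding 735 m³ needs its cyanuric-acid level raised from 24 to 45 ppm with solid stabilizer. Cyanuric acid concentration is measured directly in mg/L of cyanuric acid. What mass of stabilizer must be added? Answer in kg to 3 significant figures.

Volume: 735 m³ = 735,000 L.
CYA to add: (45 − 24) = 21 mg/L × 735,000 L = 15,440 g cyanuric acid.

15.4 kg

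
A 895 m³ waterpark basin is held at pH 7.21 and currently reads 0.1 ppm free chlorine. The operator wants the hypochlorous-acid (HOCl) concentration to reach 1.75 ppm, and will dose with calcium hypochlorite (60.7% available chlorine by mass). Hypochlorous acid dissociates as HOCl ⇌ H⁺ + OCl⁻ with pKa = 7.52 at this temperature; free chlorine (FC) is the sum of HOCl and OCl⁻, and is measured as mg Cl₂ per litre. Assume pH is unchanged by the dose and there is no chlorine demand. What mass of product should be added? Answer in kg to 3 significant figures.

3.70 kg

Volume: 895 m³ = 895,000 L.
[OCl⁻]/[HOCl] = 10^(pH − pKa) = 10^(7.21 − 7.52) = 0.4898; fraction as HOCl = 1/(1 + 0.4898) = 0.6712.
Free chlorine required for 1.75 ppm HOCl: 1.75 / 0.6712 = 2.607 ppm.
FC to add: 2.607 − 0.1 = 2.507 mg/L as Cl₂.
Cl₂ equivalent: 2.507 mg/L × 895,000 L = 2244 g.
Product at 60.7% available Cl: 2244 / 0.607 = 3697 g.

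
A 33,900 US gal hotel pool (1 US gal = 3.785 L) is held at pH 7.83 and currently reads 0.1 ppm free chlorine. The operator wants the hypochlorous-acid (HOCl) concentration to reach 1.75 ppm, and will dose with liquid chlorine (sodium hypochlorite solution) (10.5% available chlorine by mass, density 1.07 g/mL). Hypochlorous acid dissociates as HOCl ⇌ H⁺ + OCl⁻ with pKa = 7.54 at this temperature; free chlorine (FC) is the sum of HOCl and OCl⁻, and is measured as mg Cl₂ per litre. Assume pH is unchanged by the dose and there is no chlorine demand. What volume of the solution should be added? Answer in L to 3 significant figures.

5.78 L

Volume: 33,900 US gal × 3.785 L/gal = 128,312 L.
[OCl⁻]/[HOCl] = 10^(pH − pKa) = 10^(7.83 − 7.54) = 1.95; fraction as HOCl = 1/(1 + 1.95) = 0.339.
Free chlorine required for 1.75 ppm HOCl: 1.75 / 0.339 = 5.162 ppm.
FC to add: 5.162 − 0.1 = 5.062 mg/L as Cl₂.
Cl₂ equivalent: 5.062 mg/L × 128,312 L = 649.5 g.
Product at 10.5% available Cl: 649.5 / 0.105 = 6186 g.
Volume: 6186 g ÷ 1.07 g/mL = 5781 mL.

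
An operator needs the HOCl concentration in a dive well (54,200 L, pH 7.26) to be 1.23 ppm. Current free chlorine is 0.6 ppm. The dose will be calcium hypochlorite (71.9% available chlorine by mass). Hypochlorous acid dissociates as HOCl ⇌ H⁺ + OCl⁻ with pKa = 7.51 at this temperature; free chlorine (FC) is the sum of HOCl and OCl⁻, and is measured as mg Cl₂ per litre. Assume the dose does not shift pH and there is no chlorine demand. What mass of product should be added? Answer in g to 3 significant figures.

99.6 g

[OCl⁻]/[HOCl] = 10^(pH − pKa) = 10^(7.26 − 7.51) = 0.5623; fraction as HOCl = 1/(1 + 0.5623) = 0.6401.
Free chlorine required for 1.23 ppm HOCl: 1.23 / 0.6401 = 1.922 ppm.
FC to add: 1.922 − 0.6 = 1.322 mg/L as Cl₂.
Cl₂ equivalent: 1.322 mg/L × 54,200 L = 71.64 g.
Product at 71.9% available Cl: 71.64 / 0.719 = 99.63 g.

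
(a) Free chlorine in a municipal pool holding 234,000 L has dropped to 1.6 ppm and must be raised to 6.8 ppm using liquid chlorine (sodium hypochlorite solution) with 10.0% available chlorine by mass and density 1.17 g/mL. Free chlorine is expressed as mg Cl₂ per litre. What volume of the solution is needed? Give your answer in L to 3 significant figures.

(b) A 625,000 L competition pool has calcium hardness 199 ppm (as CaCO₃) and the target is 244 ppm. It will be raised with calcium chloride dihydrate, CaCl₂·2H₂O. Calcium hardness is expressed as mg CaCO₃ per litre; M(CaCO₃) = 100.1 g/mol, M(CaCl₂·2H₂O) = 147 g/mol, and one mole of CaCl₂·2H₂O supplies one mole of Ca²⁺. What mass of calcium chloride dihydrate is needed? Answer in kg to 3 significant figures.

(a) Chlorine deficit: 6.8 − 1.6 = 5.2 ppm = 5.2 mg/L as Cl₂.
(a) Cl₂ equivalent needed: 5.2 mg/L × 234,000 L = 1,217,000 mg = 1217 g.
(a) Product at 10.0% available chlorine: 1217 / 0.1 = 12,170 g.
(a) Volume at density 1.17 g/mL: 12,170 g ÷ 1.17 g/mL = 10,400 mL.

(b) Hardness to add: (244 − 199) = 45 mg/L as CaCO₃ × 625,000 L = 28,120 g as CaCO₃.
(b) Moles of Ca²⁺ (1 mol Ca²⁺ ≡ 1 mol CaCO₃): 28,120 / 100.1 g/mol = 281 mol.
(b) Mass of CaCl₂·2H₂O: 281 × 147 = 41,300 g.

(a) 10.4 L; (b) 41.3 kg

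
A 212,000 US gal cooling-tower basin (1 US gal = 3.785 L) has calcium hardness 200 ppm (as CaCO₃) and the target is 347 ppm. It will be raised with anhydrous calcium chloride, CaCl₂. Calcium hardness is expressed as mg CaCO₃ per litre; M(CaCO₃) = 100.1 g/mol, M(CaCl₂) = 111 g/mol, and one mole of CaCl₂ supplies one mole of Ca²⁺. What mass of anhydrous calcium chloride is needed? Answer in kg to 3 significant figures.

131 kg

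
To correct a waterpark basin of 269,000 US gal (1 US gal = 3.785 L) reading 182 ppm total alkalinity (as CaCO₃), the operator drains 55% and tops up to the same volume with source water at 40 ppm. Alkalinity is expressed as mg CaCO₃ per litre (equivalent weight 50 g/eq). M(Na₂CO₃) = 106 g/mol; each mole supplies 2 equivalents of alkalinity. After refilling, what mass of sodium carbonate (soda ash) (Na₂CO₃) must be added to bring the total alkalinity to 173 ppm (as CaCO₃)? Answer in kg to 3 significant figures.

74.6 kg

Volume: 269,000 US gal × 3.785 L/gal = 1,018,165 L.
After draining 55% and refilling: 182 × 0.45 + 40 × 0.55 = 103.9 ppm.
Deficit to target: 173 − 103.9 = 69.1 mg/L.
As CaCO₃: 69.1 mg/L × 1,018,165 L = 70,360 g; ÷ 50 g/eq ÷ 2 = 703.6 mol Na₂CO₃.
Mass: 703.6 × 106 = 74,580 g.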